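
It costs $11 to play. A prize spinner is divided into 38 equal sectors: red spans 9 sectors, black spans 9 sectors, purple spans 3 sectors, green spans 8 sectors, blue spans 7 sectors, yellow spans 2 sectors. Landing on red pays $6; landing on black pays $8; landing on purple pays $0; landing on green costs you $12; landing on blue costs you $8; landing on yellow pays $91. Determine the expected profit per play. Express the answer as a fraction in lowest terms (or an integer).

E[payout] = (9/38)·6 + (9/38)·8 + (3/38)·0 + (8/38)·(-12) + (7/38)·(-8) + (2/38)·91 = 78/19
Expected profit = 78/19 − 11 = -131/19

-131/19 dollars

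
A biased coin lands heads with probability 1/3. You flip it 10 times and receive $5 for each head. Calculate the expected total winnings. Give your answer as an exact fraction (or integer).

E[#heads] = 10·1/3 = 10/3 (linearity over flips).
E[winnings] = 5·10/3 = 50/3.

50/3 dollars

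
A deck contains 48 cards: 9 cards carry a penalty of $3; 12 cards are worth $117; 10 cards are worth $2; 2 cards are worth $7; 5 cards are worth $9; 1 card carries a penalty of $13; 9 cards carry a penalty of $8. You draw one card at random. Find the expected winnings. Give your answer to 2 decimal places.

$28.56

E[payout] = (9/48)·(-3) + (12/48)·117 + (10/48)·2 + (2/48)·7 + (5/48)·9 + (1/48)·(-13) + (9/48)·(-8) = 457/16
≈ $28.56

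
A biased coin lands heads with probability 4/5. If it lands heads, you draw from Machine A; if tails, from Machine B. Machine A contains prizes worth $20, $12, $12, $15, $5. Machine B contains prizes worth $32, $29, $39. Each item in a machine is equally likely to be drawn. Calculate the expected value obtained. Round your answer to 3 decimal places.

E[X | Machine A] = (20 + 12 + 12 + 15 + 5)/5 = 64/5
E[X | Machine B] = (32 + 29 + 39)/3 = 100/3
E[X] = (4/5)·64/5 + (1/5)·100/3 = 1268/75 ≈ 16.907

$16.907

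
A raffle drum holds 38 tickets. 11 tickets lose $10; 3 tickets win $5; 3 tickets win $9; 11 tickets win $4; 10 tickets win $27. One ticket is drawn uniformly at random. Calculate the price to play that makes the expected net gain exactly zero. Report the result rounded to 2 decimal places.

E[payout] = (11/38)·(-10) + (3/38)·5 + (3/38)·9 + (11/38)·4 + (10/38)·27 = 123/19
Fair fee = E[payout] = 123/19 ≈ $6.47

$6.47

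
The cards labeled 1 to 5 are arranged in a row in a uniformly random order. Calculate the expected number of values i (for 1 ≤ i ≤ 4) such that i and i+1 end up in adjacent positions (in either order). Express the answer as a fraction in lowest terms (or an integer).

8/5

For each i ∈ {1,…,4}, let Xᵢ = 1 if i and i+1 are adjacent. P(Xᵢ=1) = 2·(5−1)!/5! = 2/5.
By linearity, E[ΣXᵢ] = (4)·(2/5) = 8/5.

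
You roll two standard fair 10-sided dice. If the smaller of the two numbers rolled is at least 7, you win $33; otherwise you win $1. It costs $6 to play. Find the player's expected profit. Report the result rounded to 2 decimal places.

$0.12

E[payout] = (21/25)·1 + (4/25)·33 = 153/25
Expected profit = 153/25 − 6 = 3/25 ≈ $0.12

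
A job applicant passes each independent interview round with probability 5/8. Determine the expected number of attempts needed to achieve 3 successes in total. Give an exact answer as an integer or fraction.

24/5

By linearity (sum of 3 independent geometric waits), E[trials] = 3/p = 3/(5/8) = 24/5.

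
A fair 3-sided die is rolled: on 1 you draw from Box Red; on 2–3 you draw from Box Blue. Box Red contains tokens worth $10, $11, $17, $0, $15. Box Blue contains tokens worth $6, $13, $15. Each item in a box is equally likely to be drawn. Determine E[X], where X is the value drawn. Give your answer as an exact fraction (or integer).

E[X | Box Red] = (10 + 11 + 17 + 0 + 15)/5 = 53/5
E[X | Box Blue] = (6 + 13 + 15)/3 = 34/3
E[X] = (1/3)·53/5 + (2/3)·34/3 = 499/45

499/45 dollars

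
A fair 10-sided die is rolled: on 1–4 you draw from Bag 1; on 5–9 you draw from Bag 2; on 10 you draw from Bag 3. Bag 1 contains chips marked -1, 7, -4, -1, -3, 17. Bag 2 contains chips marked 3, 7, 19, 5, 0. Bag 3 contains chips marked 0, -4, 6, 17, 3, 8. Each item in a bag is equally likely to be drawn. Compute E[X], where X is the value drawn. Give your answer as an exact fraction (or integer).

E[X | Bag 1] = (-1 + 7 − 4 − 1 − 3 + 17)/6 = 5/2
E[X | Bag 2] = (3 + 7 + 19 + 5 + 0)/5 = 34/5
E[X | Bag 3] = (0 − 4 + 6 + 17 + 3 + 8)/6 = 5
E[X] = (2/5)·5/2 + (1/2)·34/5 + (1/10)·5 = 49/10

49/10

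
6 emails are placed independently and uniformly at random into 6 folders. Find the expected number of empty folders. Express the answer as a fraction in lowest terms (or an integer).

Let Xⱼ=1 if folder j is empty. P(Xⱼ=1) = ((6-1)/6)^6 = 15625/46656.
By linearity, E[#empty] = 6·15625/46656 = 15625/7776.

15625/7776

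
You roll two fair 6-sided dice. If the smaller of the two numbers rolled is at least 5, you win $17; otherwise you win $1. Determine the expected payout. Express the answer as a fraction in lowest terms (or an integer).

E[payout] = (8/9)·1 + (1/9)·17 = 25/9

25/9 dollars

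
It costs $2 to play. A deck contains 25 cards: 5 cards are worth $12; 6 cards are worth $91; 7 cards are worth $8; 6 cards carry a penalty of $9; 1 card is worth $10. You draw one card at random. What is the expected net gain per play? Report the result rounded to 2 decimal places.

$22.72

E[payout] = (5/25)·12 + (6/25)·91 + (7/25)·8 + (6/25)·(-9) + (1/25)·10 = 618/25
Expected profit = 618/25 − 2 = 568/25 ≈ $22.72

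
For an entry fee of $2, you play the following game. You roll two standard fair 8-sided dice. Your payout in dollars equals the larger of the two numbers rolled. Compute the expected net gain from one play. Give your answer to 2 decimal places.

Distribution of the larger of the two numbers rolled: 1 w.p. 1/64, 2 w.p. 3/64, 3 w.p. 5/64, 4 w.p. 7/64, 5 w.p. 9/64, 6 w.p. 11/64, …
E[payout] = (1/64)·1 + (3/64)·2 + (5/64)·3 + (7/64)·4 + (9/64)·5 + (11/64)·6 + (13/64)·7 + (15/64)·8 = 93/16
Expected profit = 93/16 − 2 = 61/16 ≈ $3.81

$3.81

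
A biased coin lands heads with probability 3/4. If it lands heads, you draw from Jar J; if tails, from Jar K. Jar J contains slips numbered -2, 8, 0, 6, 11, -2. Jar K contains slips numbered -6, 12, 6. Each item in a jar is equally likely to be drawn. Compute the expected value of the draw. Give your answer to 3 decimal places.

3.625

E[X | Jar J] = (-2 + 8 + 0 + 6 + 11 − 2)/6 = 7/2
E[X | Jar K] = (-6 + 12 + 6)/3 = 4
E[X] = (3/4)·7/2 + (1/4)·4 = 29/8 ≈ 3.625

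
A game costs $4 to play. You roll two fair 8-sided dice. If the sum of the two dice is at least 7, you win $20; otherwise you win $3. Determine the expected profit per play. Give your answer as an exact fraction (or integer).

E[payout] = (15/64)·3 + (49/64)·20 = 1025/64
Expected profit = 1025/64 − 4 = 769/64

769/64 dollars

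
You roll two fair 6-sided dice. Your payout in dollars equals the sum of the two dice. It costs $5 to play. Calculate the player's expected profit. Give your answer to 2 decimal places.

Distribution of the sum of the two dice: 2 w.p. 1/36, 3 w.p. 1/18, 4 w.p. 1/12, 5 w.p. 1/9, 6 w.p. 5/36, 7 w.p. 1/6, …
E[payout] = (1/36)·2 + (1/18)·3 + (1/12)·4 + (1/9)·5 + (5/36)·6 + (1/6)·7 + (5/36)·8 + (1/9)·9 + (1/12)·10 + (1/18)·11 + (1/36)·12 = 7
Expected profit = 7 − 5 = 2 ≈ $2.00

$2.00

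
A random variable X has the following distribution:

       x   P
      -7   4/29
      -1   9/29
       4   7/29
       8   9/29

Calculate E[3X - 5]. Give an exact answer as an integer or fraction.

E[3x-5] = (4/29)·(-26) + (9/29)·(-8) + (7/29)·7 + (9/29)·19
     = 44/29

44/29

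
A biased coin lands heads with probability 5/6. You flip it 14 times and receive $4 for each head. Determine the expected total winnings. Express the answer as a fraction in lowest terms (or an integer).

140/3 dollars

E[#heads] = 14·5/6 = 35/3 (linearity over flips).
E[winnings] = 4·35/3 = 140/3.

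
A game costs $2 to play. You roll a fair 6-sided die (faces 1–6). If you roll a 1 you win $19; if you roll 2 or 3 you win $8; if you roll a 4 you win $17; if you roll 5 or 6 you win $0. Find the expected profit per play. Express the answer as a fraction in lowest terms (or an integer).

20/3 dollars

E[payout] = (1/3)·0 + (1/3)·8 + (1/6)·17 + (1/6)·19 = 26/3
Expected profit = 26/3 − 2 = 20/3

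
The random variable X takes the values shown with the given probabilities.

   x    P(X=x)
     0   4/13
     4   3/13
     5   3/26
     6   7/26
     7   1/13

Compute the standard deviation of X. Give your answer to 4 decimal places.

E[X] = 95/26, E[X²] = 521/26
Var(X) = E[X²] − (E[X])² = 521/26 − 9025/676 = 4521/676
SD(X) = √(4521/676) ≈ 2.5861

2.5861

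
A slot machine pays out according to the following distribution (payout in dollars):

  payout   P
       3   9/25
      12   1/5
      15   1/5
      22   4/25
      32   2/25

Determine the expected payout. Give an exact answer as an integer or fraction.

E[X] = (9/25)·3 + (1/5)·12 + (1/5)·15 + (4/25)·22 + (2/25)·32
     = 314/25

314/25 dollars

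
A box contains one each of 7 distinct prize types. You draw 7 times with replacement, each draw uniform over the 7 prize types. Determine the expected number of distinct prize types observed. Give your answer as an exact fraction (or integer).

Let Xⱼ=1 if type j appears at least once. P(Xⱼ=1) = 1 − ((7−1)/7)^7 = 543607/823543.
E[#distinct] = 7·543607/823543 = 543607/117649.

543607/117649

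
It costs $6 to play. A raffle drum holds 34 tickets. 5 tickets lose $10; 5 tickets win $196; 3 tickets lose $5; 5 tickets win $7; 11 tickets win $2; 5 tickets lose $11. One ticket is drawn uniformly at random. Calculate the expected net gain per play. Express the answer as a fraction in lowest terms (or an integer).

E[payout] = (5/34)·(-10) + (5/34)·196 + (3/34)·(-5) + (5/34)·7 + (11/34)·2 + (5/34)·(-11) = 917/34
Expected profit = 917/34 − 6 = 713/34

713/34 dollars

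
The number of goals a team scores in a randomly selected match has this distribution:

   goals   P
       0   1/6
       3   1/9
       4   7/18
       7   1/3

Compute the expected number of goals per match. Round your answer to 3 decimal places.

4.222

E[X] = (1/6)·0 + (1/9)·3 + (7/18)·4 + (1/3)·7
     = 38/9 ≈ 4.222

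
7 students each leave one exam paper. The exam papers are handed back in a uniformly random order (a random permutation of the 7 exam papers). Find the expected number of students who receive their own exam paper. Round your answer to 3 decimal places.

Let Xᵢ = 1 if person i gets their own exam paper. For each i, P(Xᵢ=1) = 1/7.
By linearity of expectation, E[X₁+…+X_7] = 7·(1/7) = 1.
≈ 1.000

1.000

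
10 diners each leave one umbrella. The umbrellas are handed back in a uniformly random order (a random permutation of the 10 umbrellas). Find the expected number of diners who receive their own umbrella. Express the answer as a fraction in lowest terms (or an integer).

1

Let Xᵢ = 1 if person i gets their own umbrella. For each i, P(Xᵢ=1) = 1/10.
By linearity of expectation, E[X₁+…+X_10] = 10·(1/10) = 1.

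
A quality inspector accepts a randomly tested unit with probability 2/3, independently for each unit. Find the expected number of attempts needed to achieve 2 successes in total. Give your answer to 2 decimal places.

3.00

By linearity (sum of 2 independent geometric waits), E[trials] = 2/p = 2/(2/3) = 3.
≈ 3.00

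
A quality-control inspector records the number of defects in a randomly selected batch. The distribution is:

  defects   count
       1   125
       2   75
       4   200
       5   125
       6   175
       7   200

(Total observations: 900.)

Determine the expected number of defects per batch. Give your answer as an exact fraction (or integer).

Total = 900, so P(defects=1) = 125/900, etc.
E[X] = (5/36)·1 + (1/12)·2 + (2/9)·4 + (5/36)·5 + (7/36)·6 + (2/9)·7
     = 83/18

83/18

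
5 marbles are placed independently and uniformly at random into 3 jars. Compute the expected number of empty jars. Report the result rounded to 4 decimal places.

Let Xⱼ=1 if jar j is empty. P(Xⱼ=1) = ((3-1)/3)^5 = 32/243.
By linearity, E[#empty] = 3·32/243 = 32/81.
≈ 0.3951

0.3951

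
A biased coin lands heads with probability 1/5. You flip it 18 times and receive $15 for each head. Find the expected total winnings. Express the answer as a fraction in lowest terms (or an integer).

E[#heads] = 18·1/5 = 18/5 (linearity over flips).
E[winnings] = 15·18/5 = 54.

$54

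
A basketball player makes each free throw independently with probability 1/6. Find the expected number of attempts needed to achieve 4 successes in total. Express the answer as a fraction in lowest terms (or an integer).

24

By linearity (sum of 4 independent geometric waits), E[trials] = 4/p = 4/(1/6) = 24.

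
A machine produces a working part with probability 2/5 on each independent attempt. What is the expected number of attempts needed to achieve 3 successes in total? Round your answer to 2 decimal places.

By linearity (sum of 3 independent geometric waits), E[trials] = 3/p = 3/(2/5) = 15/2.
≈ 7.50

7.50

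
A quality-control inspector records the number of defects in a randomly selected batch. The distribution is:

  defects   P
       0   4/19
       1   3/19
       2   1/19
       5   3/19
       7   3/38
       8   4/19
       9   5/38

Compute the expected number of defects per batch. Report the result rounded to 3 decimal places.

E[X] = (4/19)·0 + (3/19)·1 + (1/19)·2 + (3/19)·5 + (3/38)·7 + (4/19)·8 + (5/38)·9
     = 85/19 ≈ 4.474

4.474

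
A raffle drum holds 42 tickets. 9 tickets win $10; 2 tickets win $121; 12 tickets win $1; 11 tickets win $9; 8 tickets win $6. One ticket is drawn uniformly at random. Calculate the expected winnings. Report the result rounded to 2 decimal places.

E[payout] = (9/42)·10 + (2/42)·121 + (12/42)·1 + (11/42)·9 + (8/42)·6 = 491/42
≈ $11.69

$11.69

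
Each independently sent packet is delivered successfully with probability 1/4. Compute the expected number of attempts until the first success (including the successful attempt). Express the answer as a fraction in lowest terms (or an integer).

For a geometric distribution, E[trials] = 1/p = 1/(1/4) = 4.

4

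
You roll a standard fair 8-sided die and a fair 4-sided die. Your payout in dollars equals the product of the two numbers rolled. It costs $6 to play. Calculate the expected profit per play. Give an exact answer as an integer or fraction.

Distribution of the product of the two numbers rolled: 1 w.p. 1/32, 2 w.p. 1/16, 3 w.p. 1/16, 4 w.p. 3/32, 5 w.p. 1/32, 6 w.p. 3/32, …
E[payout] = (1/32)·1 + (1/16)·2 + (1/16)·3 + (3/32)·4 + (1/32)·5 + (3/32)·6 + (1/32)·7 + (3/32)·8 + (1/32)·9 + (1/32)·10 + (3/32)·12 + (1/32)·14 + (1/32)·15 + (1/16)·16 + (1/32)·18 + (1/32)·20 + (1/32)·21 + (1/16)·24 + (1/32)·28 + (1/32)·32 = 45/4
Expected profit = 45/4 − 6 = 21/4

21/4 dollars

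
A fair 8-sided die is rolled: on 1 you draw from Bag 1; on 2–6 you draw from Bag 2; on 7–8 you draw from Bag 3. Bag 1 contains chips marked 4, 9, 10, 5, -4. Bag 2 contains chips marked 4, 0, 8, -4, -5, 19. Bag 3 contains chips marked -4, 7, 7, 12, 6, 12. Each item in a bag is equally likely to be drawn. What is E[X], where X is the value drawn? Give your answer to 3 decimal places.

E[X | Bag 1] = (4 + 9 + 10 + 5 − 4)/5 = 24/5
E[X | Bag 2] = (4 + 0 + 8 − 4 − 5 + 19)/6 = 11/3
E[X | Bag 3] = (-4 + 7 + 7 + 12 + 6 + 12)/6 = 20/3
E[X] = (1/8)·24/5 + (5/8)·11/3 + (1/4)·20/3 = 547/120 ≈ 4.558

4.558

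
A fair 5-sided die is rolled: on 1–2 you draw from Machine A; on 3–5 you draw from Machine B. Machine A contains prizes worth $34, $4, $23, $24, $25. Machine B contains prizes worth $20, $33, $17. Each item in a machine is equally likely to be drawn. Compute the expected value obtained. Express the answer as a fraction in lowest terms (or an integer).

E[X | Machine A] = (34 + 4 + 23 + 24 + 25)/5 = 22
E[X | Machine B] = (20 + 33 + 17)/3 = 70/3
E[X] = (2/5)·22 + (3/5)·70/3 = 114/5

114/5 dollars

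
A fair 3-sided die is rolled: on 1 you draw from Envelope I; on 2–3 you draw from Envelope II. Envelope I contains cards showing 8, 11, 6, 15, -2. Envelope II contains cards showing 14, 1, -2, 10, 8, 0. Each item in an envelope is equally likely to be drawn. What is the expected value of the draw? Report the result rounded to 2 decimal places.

E[X | Envelope I] = (8 + 11 + 6 + 15 − 2)/5 = 38/5
E[X | Envelope II] = (14 + 1 − 2 + 10 + 8 + 0)/6 = 31/6
E[X] = (1/3)·38/5 + (2/3)·31/6 = 269/45 ≈ 5.98

5.98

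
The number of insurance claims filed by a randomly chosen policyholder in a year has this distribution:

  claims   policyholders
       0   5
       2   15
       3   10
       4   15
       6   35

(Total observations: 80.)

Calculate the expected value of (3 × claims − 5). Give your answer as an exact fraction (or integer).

Total = 80, so P(claims=0) = 5/80, etc.
E[3x-5] = (1/16)·(-5) + (3/16)·1 + (1/8)·4 + (3/16)·7 + (7/16)·13
     = 59/8

59/8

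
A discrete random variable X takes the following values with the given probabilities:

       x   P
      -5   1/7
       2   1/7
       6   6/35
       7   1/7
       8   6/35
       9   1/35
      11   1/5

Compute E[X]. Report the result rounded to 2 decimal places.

E[X] = (1/7)·(-5) + (1/7)·2 + (6/35)·6 + (1/7)·7 + (6/35)·8 + (1/35)·9 + (1/5)·11
     = 38/7 ≈ 5.43

5.43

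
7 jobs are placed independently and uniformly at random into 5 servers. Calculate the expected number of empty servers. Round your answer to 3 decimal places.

1.049

Let Xⱼ=1 if server j is empty. P(Xⱼ=1) = ((5-1)/5)^7 = 16384/78125.
By linearity, E[#empty] = 5·16384/78125 = 16384/15625.
≈ 1.049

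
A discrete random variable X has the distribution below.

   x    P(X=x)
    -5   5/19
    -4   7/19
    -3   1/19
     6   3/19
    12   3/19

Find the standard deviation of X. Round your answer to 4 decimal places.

E[X] = -2/19, E[X²] = 786/19
Var(X) = E[X²] − (E[X])² = 786/19 − 4/361 = 14930/361
SD(X) = √(14930/361) ≈ 6.4310

6.4310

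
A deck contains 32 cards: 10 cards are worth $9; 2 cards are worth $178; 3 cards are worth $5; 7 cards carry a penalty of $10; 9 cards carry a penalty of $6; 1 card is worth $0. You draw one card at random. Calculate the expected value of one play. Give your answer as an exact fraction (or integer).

E[payout] = (10/32)·9 + (2/32)·178 + (3/32)·5 + (7/32)·(-10) + (9/32)·(-6) + (1/32)·0 = 337/32

337/32 dollars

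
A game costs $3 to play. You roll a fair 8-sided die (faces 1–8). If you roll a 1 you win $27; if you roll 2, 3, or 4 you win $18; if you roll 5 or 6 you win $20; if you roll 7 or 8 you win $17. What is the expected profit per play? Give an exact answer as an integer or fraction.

131/8 dollars

E[payout] = (1/4)·17 + (3/8)·18 + (1/4)·20 + (1/8)·27 = 155/8
Expected profit = 155/8 − 3 = 131/8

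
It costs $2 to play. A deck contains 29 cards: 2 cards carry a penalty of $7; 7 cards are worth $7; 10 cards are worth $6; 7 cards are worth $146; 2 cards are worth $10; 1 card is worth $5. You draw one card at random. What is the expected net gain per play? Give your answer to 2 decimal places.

E[payout] = (2/29)·(-7) + (7/29)·7 + (10/29)·6 + (7/29)·146 + (2/29)·10 + (1/29)·5 = 1142/29
Expected profit = 1142/29 − 2 = 1084/29 ≈ $37.38

$37.38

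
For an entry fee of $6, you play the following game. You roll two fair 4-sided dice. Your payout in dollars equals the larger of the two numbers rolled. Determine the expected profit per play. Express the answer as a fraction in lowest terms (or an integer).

Distribution of the larger of the two numbers rolled: 1 w.p. 1/16, 2 w.p. 3/16, 3 w.p. 5/16, 4 w.p. 7/16
E[payout] = (1/16)·1 + (3/16)·2 + (5/16)·3 + (7/16)·4 = 25/8
Expected profit = 25/8 − 6 = -23/8

-23/8 dollars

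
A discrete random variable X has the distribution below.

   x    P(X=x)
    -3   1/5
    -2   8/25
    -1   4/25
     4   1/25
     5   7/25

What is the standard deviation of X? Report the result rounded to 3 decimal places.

3.295

E[X] = 4/25, E[X²] = 272/25
Var(X) = E[X²] − (E[X])² = 272/25 − 16/625 = 6784/625
SD(X) = √(6784/625) ≈ 3.295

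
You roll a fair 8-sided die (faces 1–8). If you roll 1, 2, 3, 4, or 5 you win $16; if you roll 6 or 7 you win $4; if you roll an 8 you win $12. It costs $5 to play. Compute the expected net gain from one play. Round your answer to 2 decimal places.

$7.50

E[payout] = (1/4)·4 + (1/8)·12 + (5/8)·16 = 25/2
Expected profit = 25/2 − 5 = 15/2 ≈ $7.50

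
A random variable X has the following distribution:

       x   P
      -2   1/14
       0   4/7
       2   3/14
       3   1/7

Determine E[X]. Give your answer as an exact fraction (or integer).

E[X] = (1/14)·(-2) + (4/7)·0 + (3/14)·2 + (1/7)·3
     = 5/7

5/7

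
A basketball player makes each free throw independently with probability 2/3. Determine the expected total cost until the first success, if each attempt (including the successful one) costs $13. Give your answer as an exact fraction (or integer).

E[#attempts] = 1/p = 3/2; E[cost] = 13·3/2 = 39/2.

39/2 dollars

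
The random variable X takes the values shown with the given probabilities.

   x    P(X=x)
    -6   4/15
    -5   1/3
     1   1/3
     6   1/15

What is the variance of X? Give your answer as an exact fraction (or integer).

3206/225

E[X] = (4/15)·(-6) + (1/3)·(-5) + (1/3)·1 + (1/15)·6 = -38/15
E[X²] = (4/15)·36 + (1/3)·25 + (1/3)·1 + (1/15)·36 = 62/3
Var(X) = 62/3 − (-38/15)² = 3206/225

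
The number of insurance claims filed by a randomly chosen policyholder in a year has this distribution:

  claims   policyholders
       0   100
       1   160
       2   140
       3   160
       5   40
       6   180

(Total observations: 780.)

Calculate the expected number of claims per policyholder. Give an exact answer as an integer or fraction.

110/39

Total = 780, so P(claims=0) = 100/780, etc.
E[X] = (5/39)·0 + (8/39)·1 + (7/39)·2 + (8/39)·3 + (2/39)·5 + (3/13)·6
     = 110/39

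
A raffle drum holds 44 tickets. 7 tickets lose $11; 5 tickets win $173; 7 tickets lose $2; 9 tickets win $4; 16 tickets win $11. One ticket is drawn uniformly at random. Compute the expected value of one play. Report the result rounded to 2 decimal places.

$22.41

E[payout] = (7/44)·(-11) + (5/44)·173 + (7/44)·(-2) + (9/44)·4 + (16/44)·11 = 493/22
≈ $22.41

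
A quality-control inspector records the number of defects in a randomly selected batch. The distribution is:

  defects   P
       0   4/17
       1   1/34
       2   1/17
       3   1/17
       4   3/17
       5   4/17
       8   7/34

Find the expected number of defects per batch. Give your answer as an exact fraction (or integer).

E[X] = (4/17)·0 + (1/34)·1 + (1/17)·2 + (1/17)·3 + (3/17)·4 + (4/17)·5 + (7/34)·8
     = 131/34

131/34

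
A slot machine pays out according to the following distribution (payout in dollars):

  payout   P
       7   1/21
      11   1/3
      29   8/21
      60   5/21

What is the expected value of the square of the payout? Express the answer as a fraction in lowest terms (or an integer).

E[X²] = (1/21)·49 + (1/3)·121 + (8/21)·841 + (5/21)·3600
     = 25624/21

25624/21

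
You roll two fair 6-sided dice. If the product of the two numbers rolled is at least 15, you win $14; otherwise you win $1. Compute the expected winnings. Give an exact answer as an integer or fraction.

205/36 dollars

E[payout] = (23/36)·1 + (13/36)·14 = 205/36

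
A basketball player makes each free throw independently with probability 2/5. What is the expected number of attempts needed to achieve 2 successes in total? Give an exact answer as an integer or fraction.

By linearity (sum of 2 independent geometric waits), E[trials] = 2/p = 2/(2/5) = 5.

5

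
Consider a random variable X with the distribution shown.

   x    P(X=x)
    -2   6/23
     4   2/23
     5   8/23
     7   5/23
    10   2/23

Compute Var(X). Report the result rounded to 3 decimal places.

E[X] = (6/23)·(-2) + (2/23)·4 + (8/23)·5 + (5/23)·7 + (2/23)·10 = 91/23
E[X²] = (6/23)·4 + (2/23)·16 + (8/23)·25 + (5/23)·49 + (2/23)·100 = 701/23
Var(X) = 701/23 − (91/23)² = 7842/529 ≈ 14.824

14.824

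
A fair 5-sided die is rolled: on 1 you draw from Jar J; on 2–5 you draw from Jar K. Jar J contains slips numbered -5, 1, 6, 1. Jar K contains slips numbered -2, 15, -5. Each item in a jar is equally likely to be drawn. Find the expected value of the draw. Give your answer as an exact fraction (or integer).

137/60

E[X | Jar J] = (-5 + 1 + 6 + 1)/4 = 3/4
E[X | Jar K] = (-2 + 15 − 5)/3 = 8/3
E[X] = (1/5)·3/4 + (4/5)·8/3 = 137/60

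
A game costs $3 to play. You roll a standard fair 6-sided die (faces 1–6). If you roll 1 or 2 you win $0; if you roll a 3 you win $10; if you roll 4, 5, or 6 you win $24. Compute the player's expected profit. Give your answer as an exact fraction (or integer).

32/3 dollars

E[payout] = (1/3)·0 + (1/6)·10 + (1/2)·24 = 41/3
Expected profit = 41/3 − 3 = 32/3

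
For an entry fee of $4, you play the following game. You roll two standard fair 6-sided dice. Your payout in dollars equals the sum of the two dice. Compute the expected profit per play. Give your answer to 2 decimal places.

$3.00

Distribution of the sum of the two dice: 2 w.p. 1/36, 3 w.p. 1/18, 4 w.p. 1/12, 5 w.p. 1/9, 6 w.p. 5/36, 7 w.p. 1/6, …
E[payout] = (1/36)·2 + (1/18)·3 + (1/12)·4 + (1/9)·5 + (5/36)·6 + (1/6)·7 + (5/36)·8 + (1/9)·9 + (1/12)·10 + (1/18)·11 + (1/36)·12 = 7
Expected profit = 7 − 4 = 3 ≈ $3.00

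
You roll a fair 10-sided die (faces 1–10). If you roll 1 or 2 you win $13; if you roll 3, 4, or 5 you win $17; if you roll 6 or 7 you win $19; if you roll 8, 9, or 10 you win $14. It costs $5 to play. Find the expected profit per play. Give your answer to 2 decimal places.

$10.70

E[payout] = (1/5)·13 + (3/10)·14 + (3/10)·17 + (1/5)·19 = 157/10
Expected profit = 157/10 − 5 = 107/10 ≈ $10.70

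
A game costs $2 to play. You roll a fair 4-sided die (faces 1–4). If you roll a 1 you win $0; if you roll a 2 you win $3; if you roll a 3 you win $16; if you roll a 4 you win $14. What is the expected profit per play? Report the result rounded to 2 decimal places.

$6.25

E[payout] = (1/4)·0 + (1/4)·3 + (1/4)·14 + (1/4)·16 = 33/4
Expected profit = 33/4 − 2 = 25/4 ≈ $6.25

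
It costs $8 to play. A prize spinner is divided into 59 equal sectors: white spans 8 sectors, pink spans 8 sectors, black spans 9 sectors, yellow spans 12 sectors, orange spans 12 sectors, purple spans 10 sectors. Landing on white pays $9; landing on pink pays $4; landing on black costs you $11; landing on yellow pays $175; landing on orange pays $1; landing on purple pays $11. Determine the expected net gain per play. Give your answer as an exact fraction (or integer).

1755/59 dollars

E[payout] = (8/59)·9 + (8/59)·4 + (9/59)·(-11) + (12/59)·175 + (12/59)·1 + (10/59)·11 = 2227/59
Expected profit = 2227/59 − 8 = 1755/59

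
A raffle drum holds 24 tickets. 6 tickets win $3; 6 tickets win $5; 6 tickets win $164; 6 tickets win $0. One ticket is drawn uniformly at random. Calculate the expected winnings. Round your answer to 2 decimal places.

E[payout] = (6/24)·3 + (6/24)·5 + (6/24)·164 + (6/24)·0 = 43
≈ $43.00

$43.00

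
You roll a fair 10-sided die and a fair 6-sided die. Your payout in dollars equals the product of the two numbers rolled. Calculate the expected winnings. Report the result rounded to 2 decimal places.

$19.25

Distribution of the product of the two numbers rolled: 1 w.p. 1/60, 2 w.p. 1/30, 3 w.p. 1/30, 4 w.p. 1/20, 5 w.p. 1/30, 6 w.p. 1/15, …
E[payout] = (1/60)·1 + (1/30)·2 + (1/30)·3 + (1/20)·4 + (1/30)·5 + (1/15)·6 + (1/60)·7 + (1/20)·8 + (1/30)·9 + (1/20)·10 + (1/15)·12 + (1/60)·14 + (1/30)·15 + (1/30)·16 + (1/20)·18 + (1/20)·20 + (1/60)·21 + (1/20)·24 + (1/60)·25 + (1/60)·27 + (1/60)·28 + (1/20)·30 + (1/60)·32 + (1/60)·35 + (1/30)·36 + (1/30)·40 + (1/60)·42 + (1/60)·45 + (1/60)·48 + (1/60)·50 + (1/60)·54 + (1/60)·60 = 77/4
≈ $19.25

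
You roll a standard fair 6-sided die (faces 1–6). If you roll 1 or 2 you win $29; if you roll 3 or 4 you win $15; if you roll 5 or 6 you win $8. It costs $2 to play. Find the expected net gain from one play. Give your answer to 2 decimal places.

E[payout] = (1/3)·8 + (1/3)·15 + (1/3)·29 = 52/3
Expected profit = 52/3 − 2 = 46/3 ≈ $15.33

$15.33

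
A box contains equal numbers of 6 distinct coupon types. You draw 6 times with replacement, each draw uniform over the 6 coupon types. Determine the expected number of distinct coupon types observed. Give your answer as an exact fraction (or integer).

Let Xⱼ=1 if type j appears at least once. P(Xⱼ=1) = 1 − ((6−1)/6)^6 = 31031/46656.
E[#distinct] = 6·31031/46656 = 31031/7776.

31031/7776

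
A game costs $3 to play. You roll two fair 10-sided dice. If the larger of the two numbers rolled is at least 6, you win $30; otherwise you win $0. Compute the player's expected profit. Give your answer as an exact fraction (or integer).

39/2 dollars

E[payout] = (1/4)·0 + (3/4)·30 = 45/2
Expected profit = 45/2 − 3 = 39/2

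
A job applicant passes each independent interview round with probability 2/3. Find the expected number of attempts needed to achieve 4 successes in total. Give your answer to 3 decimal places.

By linearity (sum of 4 independent geometric waits), E[trials] = 4/p = 4/(2/3) = 6.
≈ 6.000

6.000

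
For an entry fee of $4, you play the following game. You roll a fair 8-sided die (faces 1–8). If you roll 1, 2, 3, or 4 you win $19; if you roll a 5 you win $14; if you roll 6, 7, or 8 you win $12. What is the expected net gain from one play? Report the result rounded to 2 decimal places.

$11.75

E[payout] = (3/8)·12 + (1/8)·14 + (1/2)·19 = 63/4
Expected profit = 63/4 − 4 = 47/4 ≈ $11.75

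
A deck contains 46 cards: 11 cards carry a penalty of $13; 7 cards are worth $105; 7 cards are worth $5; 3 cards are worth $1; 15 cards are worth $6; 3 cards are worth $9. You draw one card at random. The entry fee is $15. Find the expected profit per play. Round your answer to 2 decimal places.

$1.24

E[payout] = (11/46)·(-13) + (7/46)·105 + (7/46)·5 + (3/46)·1 + (15/46)·6 + (3/46)·9 = 747/46
Expected profit = 747/46 − 15 = 57/46 ≈ $1.24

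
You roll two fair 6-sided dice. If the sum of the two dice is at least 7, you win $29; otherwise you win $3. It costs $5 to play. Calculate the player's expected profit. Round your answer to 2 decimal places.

$13.17

E[payout] = (5/12)·3 + (7/12)·29 = 109/6
Expected profit = 109/6 − 5 = 79/6 ≈ $13.17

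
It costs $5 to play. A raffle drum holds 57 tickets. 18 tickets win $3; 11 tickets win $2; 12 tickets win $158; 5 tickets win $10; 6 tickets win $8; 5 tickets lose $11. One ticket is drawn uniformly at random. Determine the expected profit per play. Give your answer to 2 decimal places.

$30.35

E[payout] = (18/57)·3 + (11/57)·2 + (12/57)·158 + (5/57)·10 + (6/57)·8 + (5/57)·(-11) = 2015/57
Expected profit = 2015/57 − 5 = 1730/57 ≈ $30.35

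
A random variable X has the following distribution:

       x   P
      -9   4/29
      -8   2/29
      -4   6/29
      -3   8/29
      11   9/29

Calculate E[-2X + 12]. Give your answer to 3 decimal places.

E[-2x+12] = (4/29)·30 + (2/29)·28 + (6/29)·20 + (8/29)·18 + (9/29)·(-10)
     = 350/29 ≈ 12.069

12.069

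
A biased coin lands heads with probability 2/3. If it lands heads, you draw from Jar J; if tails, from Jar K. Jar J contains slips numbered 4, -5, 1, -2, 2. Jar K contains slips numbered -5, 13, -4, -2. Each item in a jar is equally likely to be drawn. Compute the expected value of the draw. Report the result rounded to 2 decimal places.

E[X | Jar J] = (4 − 5 + 1 − 2 + 2)/5 = 0
E[X | Jar K] = (-5 + 13 − 4 − 2)/4 = 1/2
E[X] = (2/3)·0 + (1/3)·1/2 = 1/6 ≈ 0.17

0.17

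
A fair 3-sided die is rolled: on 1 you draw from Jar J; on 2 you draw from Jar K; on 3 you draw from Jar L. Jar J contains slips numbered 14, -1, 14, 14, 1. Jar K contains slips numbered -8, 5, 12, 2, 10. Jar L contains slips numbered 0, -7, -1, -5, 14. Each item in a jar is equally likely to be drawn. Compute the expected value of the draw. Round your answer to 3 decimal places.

4.267

E[X | Jar J] = (14 − 1 + 14 + 14 + 1)/5 = 42/5
E[X | Jar K] = (-8 + 5 + 12 + 2 + 10)/5 = 21/5
E[X | Jar L] = (0 − 7 − 1 − 5 + 14)/5 = 1/5
E[X] = (1/3)·42/5 + (1/3)·21/5 + (1/3)·1/5 = 64/15 ≈ 4.267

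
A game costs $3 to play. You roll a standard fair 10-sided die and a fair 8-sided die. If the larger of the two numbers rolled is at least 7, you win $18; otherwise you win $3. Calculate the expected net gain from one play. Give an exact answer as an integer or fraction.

E[payout] = (9/20)·3 + (11/20)·18 = 45/4
Expected profit = 45/4 − 3 = 33/4

33/4 dollars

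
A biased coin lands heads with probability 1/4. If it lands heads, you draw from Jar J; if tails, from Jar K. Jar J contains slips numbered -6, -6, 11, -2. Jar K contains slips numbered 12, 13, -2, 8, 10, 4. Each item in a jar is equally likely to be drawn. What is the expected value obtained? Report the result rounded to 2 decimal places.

5.44

E[X | Jar J] = (-6 − 6 + 11 − 2)/4 = -3/4
E[X | Jar K] = (12 + 13 − 2 + 8 + 10 + 4)/6 = 15/2
E[X] = (1/4)·(-3/4) + (3/4)·15/2 = 87/16 ≈ 5.44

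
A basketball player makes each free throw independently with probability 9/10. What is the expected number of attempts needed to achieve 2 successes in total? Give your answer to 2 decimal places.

By linearity (sum of 2 independent geometric waits), E[trials] = 2/p = 2/(9/10) = 20/9.
≈ 2.22

2.22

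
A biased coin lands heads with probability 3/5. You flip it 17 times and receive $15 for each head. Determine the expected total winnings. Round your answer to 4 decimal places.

$153.0000

E[#heads] = 17·3/5 = 51/5 (linearity over flips).
E[winnings] = 15·51/5 = 153.
≈ 153.0000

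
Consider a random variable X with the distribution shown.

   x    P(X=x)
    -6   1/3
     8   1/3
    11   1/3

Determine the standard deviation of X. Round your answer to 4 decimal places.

E[X] = 13/3, E[X²] = 221/3
Var(X) = E[X²] − (E[X])² = 221/3 − 169/9 = 494/9
SD(X) = √(494/9) ≈ 7.4087

7.4087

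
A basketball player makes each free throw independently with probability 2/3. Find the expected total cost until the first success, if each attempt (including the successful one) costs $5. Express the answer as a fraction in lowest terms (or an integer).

E[#attempts] = 1/p = 3/2; E[cost] = 5·3/2 = 15/2.

15/2 dollars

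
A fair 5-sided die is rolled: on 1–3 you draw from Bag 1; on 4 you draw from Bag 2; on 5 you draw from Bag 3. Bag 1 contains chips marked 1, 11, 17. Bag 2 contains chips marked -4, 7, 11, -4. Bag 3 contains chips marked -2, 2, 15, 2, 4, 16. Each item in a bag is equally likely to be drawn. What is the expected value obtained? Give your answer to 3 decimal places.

7.533

E[X | Bag 1] = (1 + 11 + 17)/3 = 29/3
E[X | Bag 2] = (-4 + 7 + 11 − 4)/4 = 5/2
E[X | Bag 3] = (-2 + 2 + 15 + 2 + 4 + 16)/6 = 37/6
E[X] = (3/5)·29/3 + (1/5)·5/2 + (1/5)·37/6 = 113/15 ≈ 7.533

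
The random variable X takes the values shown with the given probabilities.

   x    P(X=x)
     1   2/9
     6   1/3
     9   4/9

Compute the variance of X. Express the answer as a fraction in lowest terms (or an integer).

770/81

E[X] = (2/9)·1 + (1/3)·6 + (4/9)·9 = 56/9
E[X²] = (2/9)·1 + (1/3)·36 + (4/9)·81 = 434/9
Var(X) = 434/9 − (56/9)² = 770/81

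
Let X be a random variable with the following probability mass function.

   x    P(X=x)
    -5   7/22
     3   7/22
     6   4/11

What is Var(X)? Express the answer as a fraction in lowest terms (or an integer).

2604/121

E[X] = (7/22)·(-5) + (7/22)·3 + (4/11)·6 = 17/11
E[X²] = (7/22)·25 + (7/22)·9 + (4/11)·36 = 263/11
Var(X) = 263/11 − (17/11)² = 2604/121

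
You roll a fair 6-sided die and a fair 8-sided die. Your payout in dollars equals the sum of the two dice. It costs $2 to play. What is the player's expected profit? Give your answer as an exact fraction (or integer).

Distribution of the sum of the two dice: 2 w.p. 1/48, 3 w.p. 1/24, 4 w.p. 1/16, 5 w.p. 1/12, 6 w.p. 5/48, 7 w.p. 1/8, …
E[payout] = (1/48)·2 + (1/24)·3 + (1/16)·4 + (1/12)·5 + (5/48)·6 + (1/8)·7 + (1/8)·8 + (1/8)·9 + (5/48)·10 + (1/12)·11 + (1/16)·12 + (1/24)·13 + (1/48)·14 = 8
Expected profit = 8 − 2 = 6

$6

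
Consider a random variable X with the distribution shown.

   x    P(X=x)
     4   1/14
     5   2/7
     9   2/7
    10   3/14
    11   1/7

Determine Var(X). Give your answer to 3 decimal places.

6.143

E[X] = (1/14)·4 + (2/7)·5 + (2/7)·9 + (3/14)·10 + (1/7)·11 = 8
E[X²] = (1/14)·16 + (2/7)·25 + (2/7)·81 + (3/14)·100 + (1/7)·121 = 491/7
Var(X) = 491/7 − (8)² = 43/7 ≈ 6.143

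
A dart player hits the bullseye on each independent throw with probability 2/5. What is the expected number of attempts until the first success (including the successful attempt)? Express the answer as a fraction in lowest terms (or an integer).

5/2

For a geometric distribution, E[trials] = 1/p = 1/(2/5) = 5/2.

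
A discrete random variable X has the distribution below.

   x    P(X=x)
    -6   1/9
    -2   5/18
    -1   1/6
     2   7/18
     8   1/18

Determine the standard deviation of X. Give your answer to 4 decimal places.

3.2189

E[X] = -1/6, E[X²] = 187/18
Var(X) = E[X²] − (E[X])² = 187/18 − 1/36 = 373/36
SD(X) = √(373/36) ≈ 3.2189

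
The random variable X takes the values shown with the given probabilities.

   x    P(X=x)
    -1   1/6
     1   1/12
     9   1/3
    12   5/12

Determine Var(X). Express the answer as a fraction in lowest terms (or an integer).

E[X] = (1/6)·(-1) + (1/12)·1 + (1/3)·9 + (5/12)·12 = 95/12
E[X²] = (1/6)·1 + (1/12)·1 + (1/3)·81 + (5/12)·144 = 349/4
Var(X) = 349/4 − (95/12)² = 3539/144

3539/144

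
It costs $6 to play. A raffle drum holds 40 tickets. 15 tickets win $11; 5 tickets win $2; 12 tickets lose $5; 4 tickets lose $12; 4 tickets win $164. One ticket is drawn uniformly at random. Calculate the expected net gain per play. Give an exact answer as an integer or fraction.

483/40 dollars

E[payout] = (15/40)·11 + (5/40)·2 + (12/40)·(-5) + (4/40)·(-12) + (4/40)·164 = 723/40
Expected profit = 723/40 − 6 = 483/40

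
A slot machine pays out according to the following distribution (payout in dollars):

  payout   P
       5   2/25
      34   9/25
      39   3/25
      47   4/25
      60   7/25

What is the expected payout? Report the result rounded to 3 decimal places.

E[X] = (2/25)·5 + (9/25)·34 + (3/25)·39 + (4/25)·47 + (7/25)·60
     = 1041/25 ≈ 41.640

$41.640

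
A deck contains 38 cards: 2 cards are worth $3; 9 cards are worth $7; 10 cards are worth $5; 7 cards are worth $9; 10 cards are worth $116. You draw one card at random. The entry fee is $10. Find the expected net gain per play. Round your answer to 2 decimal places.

E[payout] = (2/38)·3 + (9/38)·7 + (10/38)·5 + (7/38)·9 + (10/38)·116 = 671/19
Expected profit = 671/19 − 10 = 481/19 ≈ $25.32

$25.32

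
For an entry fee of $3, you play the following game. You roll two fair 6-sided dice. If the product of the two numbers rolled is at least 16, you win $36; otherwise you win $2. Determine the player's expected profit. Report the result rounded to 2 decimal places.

$9.39

E[payout] = (25/36)·2 + (11/36)·36 = 223/18
Expected profit = 223/18 − 3 = 169/18 ≈ $9.39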